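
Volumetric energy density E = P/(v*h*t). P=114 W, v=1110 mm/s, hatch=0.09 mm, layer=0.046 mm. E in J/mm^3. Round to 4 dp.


E = 114 / (1110*0.09*0.046) = 24.8074 J/mm^3


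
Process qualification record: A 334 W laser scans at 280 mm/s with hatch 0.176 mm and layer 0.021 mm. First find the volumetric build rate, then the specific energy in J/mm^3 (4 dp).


Build rate = 280 * 0.176 * 0.021 = 1.03488 mm^3/s
SE = 334 / 1.03488 = 322.7427 J/mm^3


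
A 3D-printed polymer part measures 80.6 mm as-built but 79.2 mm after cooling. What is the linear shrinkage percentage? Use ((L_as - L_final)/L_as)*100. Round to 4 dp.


Shrinkage = ((80.6-79.2)/80.6)*100 = 1.737 %


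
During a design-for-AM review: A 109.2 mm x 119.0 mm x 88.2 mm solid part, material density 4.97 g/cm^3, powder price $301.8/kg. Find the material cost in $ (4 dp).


V = 109.2 * 119.0 * 88.2 = 1146141.36 mm^3 = 1146.14136 cm^3
Mass = 1146.14136 * 4.97 / 1000 = 5.69632256 kg
Cost = 5.69632256 * 301.8 = 1719.1501 $


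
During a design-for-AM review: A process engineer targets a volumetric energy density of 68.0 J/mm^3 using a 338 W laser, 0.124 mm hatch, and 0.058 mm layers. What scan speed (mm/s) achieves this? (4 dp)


v = 338 / (68.0*0.124*0.058) = 691.1274 mm/s


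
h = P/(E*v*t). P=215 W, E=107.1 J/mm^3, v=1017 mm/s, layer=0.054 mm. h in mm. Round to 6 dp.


h = 215 / (107.1*1017*0.054) = 0.036554 mm


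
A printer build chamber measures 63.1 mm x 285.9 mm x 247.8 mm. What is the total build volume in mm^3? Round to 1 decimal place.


V = 63.1 * 285.9 * 247.8 = 4470383.9 mm^3


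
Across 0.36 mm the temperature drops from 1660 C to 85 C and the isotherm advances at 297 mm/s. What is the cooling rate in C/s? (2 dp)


G = (1660-85)/0.36 = 4375.0 C/mm
CR = 4375.0 * 297 = 1299375.0 C/s


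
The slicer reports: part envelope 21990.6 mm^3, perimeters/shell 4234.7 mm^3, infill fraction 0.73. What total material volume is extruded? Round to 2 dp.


V_infill = (21990.6 - 4234.7) * 0.73 = 12961.81
V_total = 4234.7 + 12961.81 = 17196.51 mm^3


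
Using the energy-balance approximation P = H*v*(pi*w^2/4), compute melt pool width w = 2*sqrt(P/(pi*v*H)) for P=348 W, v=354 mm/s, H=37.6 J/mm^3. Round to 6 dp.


w = 2*sqrt(348/(pi*354*37.6)) = 0.182452 mm


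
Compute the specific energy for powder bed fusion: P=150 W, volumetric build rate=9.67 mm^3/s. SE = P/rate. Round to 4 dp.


SE = 150 / 9.67 = 15.5119 J/mm^3


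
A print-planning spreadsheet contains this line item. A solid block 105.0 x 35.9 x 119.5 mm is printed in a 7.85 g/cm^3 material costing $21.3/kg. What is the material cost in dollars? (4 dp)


V = 105.0 * 35.9 * 119.5 = 450455.25 mm^3 = 450.45525 cm^3
Mass = 450.45525 * 7.85 / 1000 = 3.53607371 kg
Cost = 3.53607371 * 21.3 = 75.3184 $


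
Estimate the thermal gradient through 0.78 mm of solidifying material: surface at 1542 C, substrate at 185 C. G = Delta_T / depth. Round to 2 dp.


G = (1542-185)/0.78 = 1739.74 C/mm


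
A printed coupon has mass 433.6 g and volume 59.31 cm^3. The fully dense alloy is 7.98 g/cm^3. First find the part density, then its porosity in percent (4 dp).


rho_part = 433.6 / 59.31 = 7.31074018 g/cm^3
Porosity = (1 - 7.31074018/7.98)*100 = 8.3867 %


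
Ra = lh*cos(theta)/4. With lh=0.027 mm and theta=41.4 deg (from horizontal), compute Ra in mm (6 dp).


Ra = 0.027 * cos(41.4) / 4 = 0.005063 mm


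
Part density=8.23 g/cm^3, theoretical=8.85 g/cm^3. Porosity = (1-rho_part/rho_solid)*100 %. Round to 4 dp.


Porosity = (1-8.23/8.85)*100 = 7.0056 %


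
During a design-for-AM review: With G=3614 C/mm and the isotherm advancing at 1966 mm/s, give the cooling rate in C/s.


CR = 3614 * 1966 = 7105124 C/s


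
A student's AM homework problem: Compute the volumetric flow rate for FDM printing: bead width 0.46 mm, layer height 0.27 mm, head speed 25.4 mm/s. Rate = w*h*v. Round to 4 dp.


Rate = 0.46 * 0.27 * 25.4 = 3.1547 mm^3/s


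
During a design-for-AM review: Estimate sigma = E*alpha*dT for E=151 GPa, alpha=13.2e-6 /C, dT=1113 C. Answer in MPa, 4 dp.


sigma = 151*1000 * 13.2e-6 * 1113 = 2218.4316 MPa


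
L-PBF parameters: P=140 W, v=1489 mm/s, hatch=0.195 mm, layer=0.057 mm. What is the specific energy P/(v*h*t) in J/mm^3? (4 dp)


Build rate = 1489 * 0.195 * 0.057 = 16.550235 mm^3/s
SE = 140 / 16.550235 = 8.4591 J/mm^3


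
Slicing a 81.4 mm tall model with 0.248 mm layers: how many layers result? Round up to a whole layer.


Layers = ceil(81.4/0.248) = 329


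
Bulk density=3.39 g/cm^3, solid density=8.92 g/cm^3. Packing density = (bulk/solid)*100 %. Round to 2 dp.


Packing = (3.39/8.92)*100 = 38.0 %


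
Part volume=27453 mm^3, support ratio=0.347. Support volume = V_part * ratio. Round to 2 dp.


V_support = 27453 * 0.347 = 9526.19 mm^3


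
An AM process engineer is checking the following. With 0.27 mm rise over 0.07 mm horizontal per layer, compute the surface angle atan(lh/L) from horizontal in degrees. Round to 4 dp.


angle = atan(0.27/0.07) = 75.4655 degrees


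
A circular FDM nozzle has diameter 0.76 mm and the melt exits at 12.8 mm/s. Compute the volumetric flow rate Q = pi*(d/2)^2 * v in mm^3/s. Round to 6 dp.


A = pi*(0.76/2)^2 = 0.45364598 mm^2
Q = 0.45364598 * 12.8 = 5.806669 mm^3/s


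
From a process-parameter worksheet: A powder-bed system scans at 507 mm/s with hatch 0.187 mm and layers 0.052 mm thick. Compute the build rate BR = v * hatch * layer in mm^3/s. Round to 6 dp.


Rate = 507 * 0.187 * 0.052 = 4.930068 mm^3/s


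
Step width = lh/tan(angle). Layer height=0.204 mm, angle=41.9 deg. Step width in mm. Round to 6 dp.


step = 0.204 / tan(41.9) = 0.227362 mm


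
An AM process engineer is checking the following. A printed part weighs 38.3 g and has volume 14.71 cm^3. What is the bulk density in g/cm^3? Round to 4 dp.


rho = 38.3 / 14.71 = 2.6037 g/cm^3


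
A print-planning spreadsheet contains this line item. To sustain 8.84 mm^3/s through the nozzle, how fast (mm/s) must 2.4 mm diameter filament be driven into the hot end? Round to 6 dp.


A = pi*(2.4/2)^2 = 4.523893
v = 8.84 / 4.523893 = 1.954069 mm/s


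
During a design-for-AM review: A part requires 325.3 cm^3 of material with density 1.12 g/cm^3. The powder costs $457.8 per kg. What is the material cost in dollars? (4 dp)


Mass = 325.3*1.12/1000 = 0.364336 kg
Cost = 0.364336 * 457.8 = 166.793 $


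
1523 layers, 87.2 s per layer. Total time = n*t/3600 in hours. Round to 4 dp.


t = 1523 * 87.2 / 3600 = 36.8904 hrs


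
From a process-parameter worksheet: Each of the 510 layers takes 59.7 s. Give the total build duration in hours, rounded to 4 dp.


t = 510 * 59.7 / 3600 = 8.4575 hrs


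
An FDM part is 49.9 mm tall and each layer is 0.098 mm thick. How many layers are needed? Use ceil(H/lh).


Layers = ceil(49.9/0.098) = 510


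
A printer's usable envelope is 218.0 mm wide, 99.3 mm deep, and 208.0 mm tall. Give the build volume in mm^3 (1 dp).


V = 218.0 * 99.3 * 208.0 = 4502659.2 mm^3


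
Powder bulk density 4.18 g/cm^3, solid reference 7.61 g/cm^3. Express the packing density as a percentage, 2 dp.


Packing = (4.18/7.61)*100 = 54.93 %


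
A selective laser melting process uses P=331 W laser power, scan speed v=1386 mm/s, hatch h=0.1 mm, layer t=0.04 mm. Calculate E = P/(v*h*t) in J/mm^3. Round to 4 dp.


E = 331 / (1386*0.1*0.04) = 59.7042 J/mm^3


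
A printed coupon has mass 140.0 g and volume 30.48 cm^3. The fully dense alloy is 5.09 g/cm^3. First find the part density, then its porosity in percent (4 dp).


rho_part = 140.0 / 30.48 = 4.59317585 g/cm^3
Porosity = (1 - 4.59317585/5.09)*100 = 9.7608 %


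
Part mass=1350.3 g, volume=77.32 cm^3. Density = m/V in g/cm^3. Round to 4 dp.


rho = 1350.3 / 77.32 = 17.4638 g/cm^3


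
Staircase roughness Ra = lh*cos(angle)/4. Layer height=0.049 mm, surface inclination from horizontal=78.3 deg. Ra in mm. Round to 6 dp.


Ra = 0.049 * cos(78.3) / 4 = 0.002484 mm


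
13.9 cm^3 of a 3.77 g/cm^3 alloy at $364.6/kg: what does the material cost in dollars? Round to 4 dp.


Mass = 13.9*3.77/1000 = 0.052403 kg
Cost = 0.052403 * 364.6 = 19.1061 $


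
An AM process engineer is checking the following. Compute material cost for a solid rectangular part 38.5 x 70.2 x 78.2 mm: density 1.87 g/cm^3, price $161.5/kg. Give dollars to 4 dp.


V = 38.5 * 70.2 * 78.2 = 211351.14 mm^3 = 211.35114 cm^3
Mass = 211.35114 * 1.87 / 1000 = 0.39522663 kg
Cost = 0.39522663 * 161.5 = 63.8291 $


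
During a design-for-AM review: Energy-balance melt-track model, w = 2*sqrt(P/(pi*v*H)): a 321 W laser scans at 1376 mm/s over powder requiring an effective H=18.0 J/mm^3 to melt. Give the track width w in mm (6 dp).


w = 2*sqrt(321/(pi*1376*18.0)) = 0.128458 mm


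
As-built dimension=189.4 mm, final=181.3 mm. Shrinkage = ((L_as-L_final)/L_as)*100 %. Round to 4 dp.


Shrinkage = ((189.4-181.3)/189.4)*100 = 4.2767 %


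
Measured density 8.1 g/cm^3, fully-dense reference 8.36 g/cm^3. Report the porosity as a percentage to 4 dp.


Porosity = (1-8.1/8.36)*100 = 3.11 %


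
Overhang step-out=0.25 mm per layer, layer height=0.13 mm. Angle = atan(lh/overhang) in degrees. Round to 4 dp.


angle = atan(0.13/0.25) = 27.4744 degrees


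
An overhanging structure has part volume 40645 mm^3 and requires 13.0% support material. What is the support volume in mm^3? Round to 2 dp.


V_support = 40645 * 0.13 = 5283.85 mm^3


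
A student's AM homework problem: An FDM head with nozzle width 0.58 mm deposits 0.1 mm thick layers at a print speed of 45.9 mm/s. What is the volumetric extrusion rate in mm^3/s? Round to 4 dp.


Rate = 0.58 * 0.1 * 45.9 = 2.6622 mm^3/s


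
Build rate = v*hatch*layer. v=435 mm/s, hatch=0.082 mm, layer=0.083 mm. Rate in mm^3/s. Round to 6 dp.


Rate = 435 * 0.082 * 0.083 = 2.96061 mm^3/s


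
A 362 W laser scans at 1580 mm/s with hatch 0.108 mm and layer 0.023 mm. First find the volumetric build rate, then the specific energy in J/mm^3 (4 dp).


Build rate = 1580 * 0.108 * 0.023 = 3.92472 mm^3/s
SE = 362 / 3.92472 = 92.2359 J/mm^3


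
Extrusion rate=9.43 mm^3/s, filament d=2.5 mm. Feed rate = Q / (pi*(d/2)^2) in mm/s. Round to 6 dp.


A = pi*(2.5/2)^2 = 4.908739
v = 9.43 / 4.908739 = 1.921064 mm/s


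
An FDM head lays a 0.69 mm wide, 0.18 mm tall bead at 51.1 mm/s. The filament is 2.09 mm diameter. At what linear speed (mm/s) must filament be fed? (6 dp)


Q = 0.69 * 0.18 * 51.1 = 6.34662 mm^3/s
A_fil = pi*(2.09/2)^2 = 3.43069772 mm^2
v_feed = 6.34662 / 3.43069772 = 1.84995 mm/s


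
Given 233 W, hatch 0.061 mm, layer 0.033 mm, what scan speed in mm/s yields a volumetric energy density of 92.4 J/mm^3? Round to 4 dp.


v = 233 / (92.4*0.061*0.033) = 1252.6801 mm/s


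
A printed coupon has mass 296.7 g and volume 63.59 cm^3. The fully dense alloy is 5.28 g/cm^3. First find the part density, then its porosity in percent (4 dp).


rho_part = 296.7 / 63.59 = 4.66582796 g/cm^3
Porosity = (1 - 4.66582796/5.28)*100 = 11.632 %


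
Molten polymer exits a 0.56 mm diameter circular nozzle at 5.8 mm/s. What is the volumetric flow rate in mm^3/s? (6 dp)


A = pi*(0.56/2)^2 = 0.24630086 mm^2
Q = 0.24630086 * 5.8 = 1.428545 mm^3/s


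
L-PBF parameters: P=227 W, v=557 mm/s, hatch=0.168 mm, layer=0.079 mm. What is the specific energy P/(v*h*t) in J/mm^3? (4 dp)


Build rate = 557 * 0.168 * 0.079 = 7.392504 mm^3/s
SE = 227 / 7.392504 = 30.7068 J/mm^3


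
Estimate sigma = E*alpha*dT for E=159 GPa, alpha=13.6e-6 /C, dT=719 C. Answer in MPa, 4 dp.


sigma = 159*1000 * 13.6e-6 * 719 = 1554.7656 MPa


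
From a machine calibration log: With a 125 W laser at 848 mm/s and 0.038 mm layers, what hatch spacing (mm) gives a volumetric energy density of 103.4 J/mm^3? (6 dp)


h = 125 / (103.4*848*0.038) = 0.037515 mm


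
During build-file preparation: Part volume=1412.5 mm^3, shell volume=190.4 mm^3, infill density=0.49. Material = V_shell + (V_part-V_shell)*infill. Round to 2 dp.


V_infill = (1412.5 - 190.4) * 0.49 = 598.83
V_total = 190.4 + 598.83 = 789.23 mm^3


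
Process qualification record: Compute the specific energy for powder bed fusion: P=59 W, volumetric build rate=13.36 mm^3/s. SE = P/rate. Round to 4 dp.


SE = 59 / 13.36 = 4.4162 J/mm^3


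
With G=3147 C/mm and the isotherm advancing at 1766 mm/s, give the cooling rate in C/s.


CR = 3147 * 1766 = 5557602 C/s


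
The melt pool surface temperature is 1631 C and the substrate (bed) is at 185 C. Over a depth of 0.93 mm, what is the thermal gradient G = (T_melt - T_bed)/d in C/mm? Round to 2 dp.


G = (1631-185)/0.93 = 1554.84 C/mm


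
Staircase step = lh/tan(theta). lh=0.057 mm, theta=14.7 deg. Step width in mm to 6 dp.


step = 0.057 / tan(14.7) = 0.217271 mm


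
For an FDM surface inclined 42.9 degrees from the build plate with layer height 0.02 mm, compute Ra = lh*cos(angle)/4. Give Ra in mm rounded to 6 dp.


Ra = 0.02 * cos(42.9) / 4 = 0.003663 mm


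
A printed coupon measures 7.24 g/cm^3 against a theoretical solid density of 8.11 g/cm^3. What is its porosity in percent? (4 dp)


Porosity = (1-7.24/8.11)*100 = 10.7275 %


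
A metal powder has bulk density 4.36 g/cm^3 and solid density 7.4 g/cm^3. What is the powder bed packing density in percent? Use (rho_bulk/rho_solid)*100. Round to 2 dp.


Packing = (4.36/7.4)*100 = 58.92 %


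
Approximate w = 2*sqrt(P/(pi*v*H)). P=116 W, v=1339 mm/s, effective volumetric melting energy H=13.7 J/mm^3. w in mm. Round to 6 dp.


w = 2*sqrt(116/(pi*1339*13.7)) = 0.089729 mm


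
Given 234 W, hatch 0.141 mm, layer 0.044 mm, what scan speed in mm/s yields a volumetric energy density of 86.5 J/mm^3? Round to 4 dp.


v = 234 / (86.5*0.141*0.044) = 436.0416 mm/s


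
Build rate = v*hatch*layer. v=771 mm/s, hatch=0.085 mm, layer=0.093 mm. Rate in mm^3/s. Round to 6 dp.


Rate = 771 * 0.085 * 0.093 = 6.094755 mm^3/s


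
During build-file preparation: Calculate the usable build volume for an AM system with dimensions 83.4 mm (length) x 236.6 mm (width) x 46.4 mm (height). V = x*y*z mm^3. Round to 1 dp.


V = 83.4 * 236.6 * 46.4 = 915585.2 mm^3


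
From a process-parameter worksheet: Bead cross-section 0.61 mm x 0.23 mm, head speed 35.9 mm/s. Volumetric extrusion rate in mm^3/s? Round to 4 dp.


Rate = 0.61 * 0.23 * 35.9 = 5.0368 mm^3/s


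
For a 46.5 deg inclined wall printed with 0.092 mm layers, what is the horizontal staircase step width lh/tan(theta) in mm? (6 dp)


step = 0.092 / tan(46.5) = 0.087305 mm


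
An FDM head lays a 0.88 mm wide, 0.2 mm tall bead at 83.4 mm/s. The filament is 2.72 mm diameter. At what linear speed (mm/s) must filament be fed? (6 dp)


Q = 0.88 * 0.2 * 83.4 = 14.6784 mm^3/s
A_fil = pi*(2.72/2)^2 = 5.81068977 mm^2
v_feed = 14.6784 / 5.81068977 = 2.526103 mm/s


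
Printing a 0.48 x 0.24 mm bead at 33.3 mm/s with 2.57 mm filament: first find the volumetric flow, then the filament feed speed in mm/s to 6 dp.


Q = 0.48 * 0.24 * 33.3 = 3.83616 mm^3/s
A_fil = pi*(2.57/2)^2 = 5.18747633 mm^2
v_feed = 3.83616 / 5.18747633 = 0.739504 mm/s


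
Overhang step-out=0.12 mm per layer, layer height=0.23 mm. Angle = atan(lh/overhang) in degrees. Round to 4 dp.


angle = atan(0.23/0.12) = 62.4472 degrees


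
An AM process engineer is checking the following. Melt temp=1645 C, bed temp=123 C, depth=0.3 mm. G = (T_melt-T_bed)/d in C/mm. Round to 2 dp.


G = (1645-123)/0.3 = 5073.33 C/mm


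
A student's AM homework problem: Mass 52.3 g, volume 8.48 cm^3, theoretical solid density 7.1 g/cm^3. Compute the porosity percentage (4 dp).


rho_part = 52.3 / 8.48 = 6.16745283 g/cm^3
Porosity = (1 - 6.16745283/7.1)*100 = 13.1345 %


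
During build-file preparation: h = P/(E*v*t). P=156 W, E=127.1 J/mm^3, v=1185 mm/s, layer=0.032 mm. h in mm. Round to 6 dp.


h = 156 / (127.1*1185*0.032) = 0.032368 mm


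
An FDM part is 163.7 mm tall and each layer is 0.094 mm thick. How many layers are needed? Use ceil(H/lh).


Layers = ceil(163.7/0.094) = 1742


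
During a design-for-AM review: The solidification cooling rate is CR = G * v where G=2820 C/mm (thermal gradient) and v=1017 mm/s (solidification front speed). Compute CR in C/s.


CR = 2820 * 1017 = 2867940 C/s


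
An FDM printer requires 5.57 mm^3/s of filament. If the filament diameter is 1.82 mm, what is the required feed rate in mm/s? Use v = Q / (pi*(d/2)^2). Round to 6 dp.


A = pi*(1.82/2)^2 = 2.601553
v = 5.57 / 2.601553 = 2.141029 mm/s


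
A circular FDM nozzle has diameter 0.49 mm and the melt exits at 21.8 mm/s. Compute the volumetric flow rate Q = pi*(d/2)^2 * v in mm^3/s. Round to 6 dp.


A = pi*(0.49/2)^2 = 0.1885741 mm^2
Q = 0.1885741 * 21.8 = 4.110915 mm^3/s


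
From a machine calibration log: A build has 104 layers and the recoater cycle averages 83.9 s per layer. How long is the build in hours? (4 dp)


t = 104 * 83.9 / 3600 = 2.4238 hrs


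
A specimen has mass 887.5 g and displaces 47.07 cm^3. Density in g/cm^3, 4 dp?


rho = 887.5 / 47.07 = 18.8549 g/cm^3


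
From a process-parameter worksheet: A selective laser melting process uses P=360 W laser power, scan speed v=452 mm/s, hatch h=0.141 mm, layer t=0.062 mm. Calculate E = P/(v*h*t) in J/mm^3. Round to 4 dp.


E = 360 / (452*0.141*0.062) = 91.1073 J/mm^3


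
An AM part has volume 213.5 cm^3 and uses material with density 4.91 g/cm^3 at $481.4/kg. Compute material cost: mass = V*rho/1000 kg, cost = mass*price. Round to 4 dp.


Mass = 213.5*4.91/1000 = 1.048285 kg
Cost = 1.048285 * 481.4 = 504.6444 $


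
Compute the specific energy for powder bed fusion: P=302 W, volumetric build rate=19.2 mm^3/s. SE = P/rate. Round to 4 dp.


SE = 302 / 19.2 = 15.7292 J/mm^3


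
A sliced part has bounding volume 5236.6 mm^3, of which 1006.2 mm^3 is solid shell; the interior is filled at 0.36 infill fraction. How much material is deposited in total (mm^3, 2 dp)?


V_infill = (5236.6 - 1006.2) * 0.36 = 1522.94
V_total = 1006.2 + 1522.94 = 2529.14 mm^3


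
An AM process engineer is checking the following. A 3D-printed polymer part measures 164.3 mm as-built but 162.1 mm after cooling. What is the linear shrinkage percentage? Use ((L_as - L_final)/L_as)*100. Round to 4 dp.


Shrinkage = ((164.3-162.1)/164.3)*100 = 1.339 %


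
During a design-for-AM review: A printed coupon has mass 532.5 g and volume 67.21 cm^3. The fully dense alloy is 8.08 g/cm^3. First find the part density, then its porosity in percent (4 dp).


rho_part = 532.5 / 67.21 = 7.92292814 g/cm^3
Porosity = (1 - 7.92292814/8.08)*100 = 1.944 %


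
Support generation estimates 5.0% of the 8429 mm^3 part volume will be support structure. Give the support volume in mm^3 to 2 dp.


V_support = 8429 * 0.05 = 421.45 mm^3


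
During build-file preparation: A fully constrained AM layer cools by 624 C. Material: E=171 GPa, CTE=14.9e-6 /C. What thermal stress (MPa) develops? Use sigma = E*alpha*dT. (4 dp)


sigma = 171*1000 * 14.9e-6 * 624 = 1589.8896 MPa


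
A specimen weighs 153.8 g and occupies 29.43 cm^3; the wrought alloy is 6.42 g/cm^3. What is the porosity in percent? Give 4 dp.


rho_part = 153.8 / 29.43 = 5.2259599 g/cm^3
Porosity = (1 - 5.2259599/6.42)*100 = 18.5988 %


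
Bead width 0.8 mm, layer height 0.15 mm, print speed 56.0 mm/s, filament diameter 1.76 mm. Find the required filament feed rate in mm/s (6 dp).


Q = 0.8 * 0.15 * 56.0 = 6.72 mm^3/s
A_fil = pi*(1.76/2)^2 = 2.43284935 mm^2
v_feed = 6.72 / 2.43284935 = 2.762193 mm/s


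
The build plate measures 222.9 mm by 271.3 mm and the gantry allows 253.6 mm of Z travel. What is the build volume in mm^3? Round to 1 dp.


V = 222.9 * 271.3 * 253.6 = 15335894.5 mm^3


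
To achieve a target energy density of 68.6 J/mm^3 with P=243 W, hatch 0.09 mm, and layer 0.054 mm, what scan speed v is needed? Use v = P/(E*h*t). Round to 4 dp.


v = 243 / (68.6*0.09*0.054) = 728.863 mm/s


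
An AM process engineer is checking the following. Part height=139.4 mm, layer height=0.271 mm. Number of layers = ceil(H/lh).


Layers = ceil(139.4/0.271) = 515


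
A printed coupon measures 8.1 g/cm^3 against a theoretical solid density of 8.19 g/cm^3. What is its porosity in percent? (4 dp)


Porosity = (1-8.1/8.19)*100 = 1.0989 %


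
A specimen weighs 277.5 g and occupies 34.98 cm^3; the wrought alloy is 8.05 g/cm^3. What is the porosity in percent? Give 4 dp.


rho_part = 277.5 / 34.98 = 7.93310463 g/cm^3
Porosity = (1 - 7.93310463/8.05)*100 = 1.4521 %


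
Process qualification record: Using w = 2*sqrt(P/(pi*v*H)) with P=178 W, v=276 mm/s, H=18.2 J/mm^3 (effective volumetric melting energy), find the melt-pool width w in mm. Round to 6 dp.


w = 2*sqrt(178/(pi*276*18.2)) = 0.21241 mm


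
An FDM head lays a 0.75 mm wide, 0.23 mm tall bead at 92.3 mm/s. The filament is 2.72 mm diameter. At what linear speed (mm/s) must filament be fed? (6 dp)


Q = 0.75 * 0.23 * 92.3 = 15.92175 mm^3/s
A_fil = pi*(2.72/2)^2 = 5.81068977 mm^2
v_feed = 15.92175 / 5.81068977 = 2.740079 mm/s


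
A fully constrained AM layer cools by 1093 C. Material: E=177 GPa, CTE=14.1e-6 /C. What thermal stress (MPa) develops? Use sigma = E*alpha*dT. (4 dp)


sigma = 177*1000 * 14.1e-6 * 1093 = 2727.8001 MPa


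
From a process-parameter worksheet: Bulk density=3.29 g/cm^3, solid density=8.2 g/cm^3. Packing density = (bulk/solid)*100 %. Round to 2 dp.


Packing = (3.29/8.2)*100 = 40.12 %


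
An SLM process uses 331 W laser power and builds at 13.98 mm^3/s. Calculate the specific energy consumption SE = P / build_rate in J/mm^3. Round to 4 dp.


SE = 331 / 13.98 = 23.6767 J/mm^3


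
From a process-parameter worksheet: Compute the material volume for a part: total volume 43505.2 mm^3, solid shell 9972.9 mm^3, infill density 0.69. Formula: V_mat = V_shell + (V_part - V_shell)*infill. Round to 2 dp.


V_infill = (43505.2 - 9972.9) * 0.69 = 23137.29
V_total = 9972.9 + 23137.29 = 33110.19 mm^3


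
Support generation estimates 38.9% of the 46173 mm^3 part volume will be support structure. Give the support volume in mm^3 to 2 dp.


V_support = 46173 * 0.389 = 17961.3 mm^3


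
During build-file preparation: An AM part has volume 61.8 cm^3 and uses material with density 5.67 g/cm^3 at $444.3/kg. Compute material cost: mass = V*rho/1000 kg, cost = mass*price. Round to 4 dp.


Mass = 61.8*5.67/1000 = 0.350406 kg
Cost = 0.350406 * 444.3 = 155.6854 $


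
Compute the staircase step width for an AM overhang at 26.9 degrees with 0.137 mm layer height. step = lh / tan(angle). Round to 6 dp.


step = 0.137 / tan(26.9) = 0.270042 mm


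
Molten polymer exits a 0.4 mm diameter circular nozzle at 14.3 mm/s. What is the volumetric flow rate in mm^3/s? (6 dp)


A = pi*(0.4/2)^2 = 0.12566371 mm^2
Q = 0.12566371 * 14.3 = 1.796991 mm^3/s


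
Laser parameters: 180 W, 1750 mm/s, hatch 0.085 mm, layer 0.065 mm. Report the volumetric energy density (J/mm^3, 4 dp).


E = 180 / (1750*0.085*0.065) = 18.6167 J/mm^3


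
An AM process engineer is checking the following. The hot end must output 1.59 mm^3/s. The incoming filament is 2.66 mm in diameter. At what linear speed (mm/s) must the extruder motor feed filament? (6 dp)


A = pi*(2.66/2)^2 = 5.557163
v = 1.59 / 5.557163 = 0.286117 mm/s


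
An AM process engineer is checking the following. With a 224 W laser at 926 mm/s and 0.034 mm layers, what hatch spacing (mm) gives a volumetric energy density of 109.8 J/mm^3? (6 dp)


h = 224 / (109.8*926*0.034) = 0.064797 mm


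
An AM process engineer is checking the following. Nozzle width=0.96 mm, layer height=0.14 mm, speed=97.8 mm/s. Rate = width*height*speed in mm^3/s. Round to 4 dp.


Rate = 0.96 * 0.14 * 97.8 = 13.1443 mm^3/s


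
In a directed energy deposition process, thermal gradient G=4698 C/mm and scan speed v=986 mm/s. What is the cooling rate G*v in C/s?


CR = 4698 * 986 = 4632228 C/s


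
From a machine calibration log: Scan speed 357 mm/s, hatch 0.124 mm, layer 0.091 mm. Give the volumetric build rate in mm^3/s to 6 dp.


Rate = 357 * 0.124 * 0.091 = 4.028388 mm^3/s


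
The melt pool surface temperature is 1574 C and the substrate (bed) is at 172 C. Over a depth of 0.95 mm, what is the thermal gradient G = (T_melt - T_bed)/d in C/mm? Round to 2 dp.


G = (1574-172)/0.95 = 1475.79 C/mm


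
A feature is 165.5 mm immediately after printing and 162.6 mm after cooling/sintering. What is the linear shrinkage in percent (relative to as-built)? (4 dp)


Shrinkage = ((165.5-162.6)/165.5)*100 = 1.7523 %


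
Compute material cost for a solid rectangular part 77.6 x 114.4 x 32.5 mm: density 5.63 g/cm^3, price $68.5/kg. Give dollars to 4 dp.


V = 77.6 * 114.4 * 32.5 = 288516.8 mm^3 = 288.5168 cm^3
Mass = 288.5168 * 5.63 / 1000 = 1.62434958 kg
Cost = 1.62434958 * 68.5 = 111.2679 $


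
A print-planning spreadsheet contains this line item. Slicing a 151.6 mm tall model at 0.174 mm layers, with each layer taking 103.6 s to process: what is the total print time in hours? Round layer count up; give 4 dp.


Layers = ceil(151.6/0.174) = 872
t = 872 * 103.6 / 3600 = 25.0942 hrs


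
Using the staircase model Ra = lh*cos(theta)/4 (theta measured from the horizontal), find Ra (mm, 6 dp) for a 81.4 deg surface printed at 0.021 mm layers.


Ra = 0.021 * cos(81.4) / 4 = 0.000785 mm


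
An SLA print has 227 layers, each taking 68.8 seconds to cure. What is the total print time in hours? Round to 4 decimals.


t = 227 * 68.8 / 3600 = 4.3382 hrs


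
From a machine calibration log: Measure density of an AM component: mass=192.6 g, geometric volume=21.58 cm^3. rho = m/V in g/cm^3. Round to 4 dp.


rho = 192.6 / 21.58 = 8.9249 g/cm^3


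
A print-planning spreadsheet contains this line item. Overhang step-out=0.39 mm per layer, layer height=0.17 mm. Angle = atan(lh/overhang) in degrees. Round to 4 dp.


angle = atan(0.17/0.39) = 23.5523 degrees


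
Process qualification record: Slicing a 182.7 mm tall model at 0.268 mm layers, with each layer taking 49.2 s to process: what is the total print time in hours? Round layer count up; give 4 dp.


Layers = ceil(182.7/0.268) = 682
t = 682 * 49.2 / 3600 = 9.3207 hrs


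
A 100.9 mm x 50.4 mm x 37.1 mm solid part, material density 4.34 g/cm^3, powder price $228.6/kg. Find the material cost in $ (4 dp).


V = 100.9 * 50.4 * 37.1 = 188666.856 mm^3 = 188.666856 cm^3
Mass = 188.666856 * 4.34 / 1000 = 0.81881416 kg
Cost = 0.81881416 * 228.6 = 187.1809 $


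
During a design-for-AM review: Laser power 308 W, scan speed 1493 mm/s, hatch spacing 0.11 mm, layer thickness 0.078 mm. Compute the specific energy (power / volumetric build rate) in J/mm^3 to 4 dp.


Build rate = 1493 * 0.11 * 0.078 = 12.80994 mm^3/s
SE = 308 / 12.80994 = 24.0438 J/mm^3


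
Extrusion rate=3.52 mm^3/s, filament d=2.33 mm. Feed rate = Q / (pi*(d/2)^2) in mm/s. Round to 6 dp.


A = pi*(2.33/2)^2 = 4.263848
v = 3.52 / 4.263848 = 0.825545 mm/s


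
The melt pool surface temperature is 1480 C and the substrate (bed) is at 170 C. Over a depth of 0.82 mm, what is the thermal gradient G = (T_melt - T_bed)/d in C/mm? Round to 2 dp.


G = (1480-170)/0.82 = 1597.56 C/mm


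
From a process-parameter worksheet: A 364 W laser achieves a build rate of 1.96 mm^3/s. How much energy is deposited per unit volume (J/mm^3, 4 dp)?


SE = 364 / 1.96 = 185.7143 J/mm^3


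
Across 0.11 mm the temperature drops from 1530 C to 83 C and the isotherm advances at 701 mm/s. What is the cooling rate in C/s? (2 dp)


G = (1530-83)/0.11 = 13154.54545455 C/mm
CR = 13154.54545455 * 701 = 9221336.36 C/s


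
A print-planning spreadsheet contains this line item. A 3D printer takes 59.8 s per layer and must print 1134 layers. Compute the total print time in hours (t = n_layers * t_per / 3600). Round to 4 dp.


t = 1134 * 59.8 / 3600 = 18.837 hrs


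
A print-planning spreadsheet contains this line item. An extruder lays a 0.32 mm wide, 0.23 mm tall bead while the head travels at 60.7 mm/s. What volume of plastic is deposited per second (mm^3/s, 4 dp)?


Rate = 0.32 * 0.23 * 60.7 = 4.4675 mm^3/s


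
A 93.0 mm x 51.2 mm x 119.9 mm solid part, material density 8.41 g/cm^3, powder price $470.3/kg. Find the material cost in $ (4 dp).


V = 93.0 * 51.2 * 119.9 = 570915.84 mm^3 = 570.91584 cm^3
Mass = 570.91584 * 8.41 / 1000 = 4.80140221 kg
Cost = 4.80140221 * 470.3 = 2258.0995 $


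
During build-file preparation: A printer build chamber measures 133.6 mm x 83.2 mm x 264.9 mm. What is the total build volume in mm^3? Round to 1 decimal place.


V = 133.6 * 83.2 * 264.9 = 2944501.2 mm^3


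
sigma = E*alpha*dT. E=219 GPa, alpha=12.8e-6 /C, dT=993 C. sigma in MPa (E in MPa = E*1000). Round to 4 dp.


sigma = 219*1000 * 12.8e-6 * 993 = 2783.5776 MPa


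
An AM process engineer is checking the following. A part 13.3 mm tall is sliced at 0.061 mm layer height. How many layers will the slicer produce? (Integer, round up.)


Layers = ceil(13.3/0.061) = 219


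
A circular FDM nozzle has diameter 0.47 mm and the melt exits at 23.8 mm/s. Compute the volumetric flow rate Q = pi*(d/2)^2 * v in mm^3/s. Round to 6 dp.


A = pi*(0.47/2)^2 = 0.17349445 mm^2
Q = 0.17349445 * 23.8 = 4.129168 mm^3/s


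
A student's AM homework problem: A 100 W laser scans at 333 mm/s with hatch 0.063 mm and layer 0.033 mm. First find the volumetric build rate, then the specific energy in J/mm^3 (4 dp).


Build rate = 333 * 0.063 * 0.033 = 0.692307 mm^3/s
SE = 100 / 0.692307 = 144.4446 J/mm^3


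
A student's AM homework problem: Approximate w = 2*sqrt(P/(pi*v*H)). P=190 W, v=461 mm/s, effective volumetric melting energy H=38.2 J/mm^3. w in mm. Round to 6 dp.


w = 2*sqrt(190/(pi*461*38.2)) = 0.117206 mm


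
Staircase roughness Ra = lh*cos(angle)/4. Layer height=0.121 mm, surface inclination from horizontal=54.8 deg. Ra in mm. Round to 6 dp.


Ra = 0.121 * cos(54.8) / 4 = 0.017437 mm


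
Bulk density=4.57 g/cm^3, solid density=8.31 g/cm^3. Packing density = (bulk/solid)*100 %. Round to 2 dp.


Packing = (4.57/8.31)*100 = 54.99 %


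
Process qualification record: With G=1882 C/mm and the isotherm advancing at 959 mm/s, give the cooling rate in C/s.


CR = 1882 * 959 = 1804838 C/s


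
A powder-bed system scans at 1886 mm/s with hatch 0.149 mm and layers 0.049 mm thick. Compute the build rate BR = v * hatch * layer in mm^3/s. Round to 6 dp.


Rate = 1886 * 0.149 * 0.049 = 13.769686 mm^3/s


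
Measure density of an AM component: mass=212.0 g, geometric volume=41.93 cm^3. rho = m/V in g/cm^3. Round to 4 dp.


rho = 212.0 / 41.93 = 5.056 g/cm^3


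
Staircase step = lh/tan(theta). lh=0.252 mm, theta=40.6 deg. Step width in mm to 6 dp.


step = 0.252 / tan(40.6) = 0.294013 mm


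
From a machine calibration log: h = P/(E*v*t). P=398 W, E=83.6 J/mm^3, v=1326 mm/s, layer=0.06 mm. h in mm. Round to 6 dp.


h = 398 / (83.6*1326*0.06) = 0.059839 mm


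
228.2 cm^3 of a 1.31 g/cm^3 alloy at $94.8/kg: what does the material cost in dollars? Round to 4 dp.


Mass = 228.2*1.31/1000 = 0.298942 kg
Cost = 0.298942 * 94.8 = 28.3397 $


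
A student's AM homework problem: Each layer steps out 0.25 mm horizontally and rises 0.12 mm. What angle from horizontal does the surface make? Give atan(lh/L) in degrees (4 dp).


angle = atan(0.12/0.25) = 25.641 degrees


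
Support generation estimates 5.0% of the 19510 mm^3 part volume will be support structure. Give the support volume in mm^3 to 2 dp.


V_support = 19510 * 0.05 = 975.5 mm^3


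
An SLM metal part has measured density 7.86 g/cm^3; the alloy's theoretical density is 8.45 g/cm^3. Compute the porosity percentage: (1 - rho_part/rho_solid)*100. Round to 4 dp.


Porosity = (1-7.86/8.45)*100 = 6.9822 %


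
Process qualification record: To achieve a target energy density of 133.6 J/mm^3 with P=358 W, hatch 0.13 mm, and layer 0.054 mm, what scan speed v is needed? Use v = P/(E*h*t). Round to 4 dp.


v = 358 / (133.6*0.13*0.054) = 381.7152 mm/s


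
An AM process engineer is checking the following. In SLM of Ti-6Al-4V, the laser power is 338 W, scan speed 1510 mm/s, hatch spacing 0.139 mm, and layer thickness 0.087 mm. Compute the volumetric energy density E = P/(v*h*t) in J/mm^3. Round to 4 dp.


E = 338 / (1510*0.139*0.087) = 18.51 J/mm^3


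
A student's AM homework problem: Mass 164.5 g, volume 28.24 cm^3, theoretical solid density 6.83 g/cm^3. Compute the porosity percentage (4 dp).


rho_part = 164.5 / 28.24 = 5.82507082 g/cm^3
Porosity = (1 - 5.82507082/6.83)*100 = 14.7135 %


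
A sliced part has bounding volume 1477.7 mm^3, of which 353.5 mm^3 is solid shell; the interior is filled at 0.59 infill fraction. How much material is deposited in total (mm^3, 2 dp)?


V_infill = (1477.7 - 353.5) * 0.59 = 663.28
V_total = 353.5 + 663.28 = 1016.78 mm^3


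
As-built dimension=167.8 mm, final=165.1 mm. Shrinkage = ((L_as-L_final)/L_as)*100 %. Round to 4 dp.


Shrinkage = ((167.8-165.1)/167.8)*100 = 1.6091 %


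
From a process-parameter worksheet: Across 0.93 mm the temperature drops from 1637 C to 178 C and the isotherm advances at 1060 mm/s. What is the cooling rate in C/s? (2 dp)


G = (1637-178)/0.93 = 1568.8172043 C/mm
CR = 1568.8172043 * 1060 = 1662946.24 C/s


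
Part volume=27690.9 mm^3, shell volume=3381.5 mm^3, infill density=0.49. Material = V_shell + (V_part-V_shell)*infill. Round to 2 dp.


V_infill = (27690.9 - 3381.5) * 0.49 = 11911.61
V_total = 3381.5 + 11911.61 = 15293.11 mm^3


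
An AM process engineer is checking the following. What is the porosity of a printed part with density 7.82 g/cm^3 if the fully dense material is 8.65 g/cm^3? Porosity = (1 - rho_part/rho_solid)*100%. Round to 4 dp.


Porosity = (1-7.82/8.65)*100 = 9.5954 %


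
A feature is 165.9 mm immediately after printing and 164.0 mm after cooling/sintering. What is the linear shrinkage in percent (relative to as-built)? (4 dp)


Shrinkage = ((165.9-164.0)/165.9)*100 = 1.1453 %


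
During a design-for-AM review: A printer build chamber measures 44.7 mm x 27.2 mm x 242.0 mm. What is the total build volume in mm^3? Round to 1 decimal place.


V = 44.7 * 27.2 * 242.0 = 294233.3 mm^3


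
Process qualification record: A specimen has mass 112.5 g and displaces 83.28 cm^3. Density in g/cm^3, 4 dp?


rho = 112.5 / 83.28 = 1.3509 g/cm^3


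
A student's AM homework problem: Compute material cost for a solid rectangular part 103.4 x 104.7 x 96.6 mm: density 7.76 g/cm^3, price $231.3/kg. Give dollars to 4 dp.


V = 103.4 * 104.7 * 96.6 = 1045789.668 mm^3 = 1045.789668 cm^3
Mass = 1045.789668 * 7.76 / 1000 = 8.11532782 kg
Cost = 8.11532782 * 231.3 = 1877.0753 $


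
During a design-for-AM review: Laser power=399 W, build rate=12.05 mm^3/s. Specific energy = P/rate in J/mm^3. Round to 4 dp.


SE = 399 / 12.05 = 33.112 J/mm^3


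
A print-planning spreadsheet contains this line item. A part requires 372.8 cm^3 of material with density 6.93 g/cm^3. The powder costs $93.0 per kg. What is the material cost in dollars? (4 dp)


Mass = 372.8*6.93/1000 = 2.583504 kg
Cost = 2.583504 * 93.0 = 240.2659 $


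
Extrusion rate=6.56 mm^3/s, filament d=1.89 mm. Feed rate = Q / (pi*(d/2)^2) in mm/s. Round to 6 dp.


A = pi*(1.89/2)^2 = 2.805521
v = 6.56 / 2.805521 = 2.338247 mm/s


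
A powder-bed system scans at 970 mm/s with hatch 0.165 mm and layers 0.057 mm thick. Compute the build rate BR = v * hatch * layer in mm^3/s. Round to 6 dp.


Rate = 970 * 0.165 * 0.057 = 9.12285 mm^3/s


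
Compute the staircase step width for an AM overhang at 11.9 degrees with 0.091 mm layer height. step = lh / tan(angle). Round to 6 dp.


step = 0.091 / tan(11.9) = 0.431826 mm


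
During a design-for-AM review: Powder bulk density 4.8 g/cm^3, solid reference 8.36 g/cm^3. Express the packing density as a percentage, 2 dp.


Packing = (4.8/8.36)*100 = 57.42 %


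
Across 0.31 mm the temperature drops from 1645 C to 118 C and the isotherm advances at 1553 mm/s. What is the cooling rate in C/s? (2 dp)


G = (1645-118)/0.31 = 4925.80645161 C/mm
CR = 4925.80645161 * 1553 = 7649777.42 C/s


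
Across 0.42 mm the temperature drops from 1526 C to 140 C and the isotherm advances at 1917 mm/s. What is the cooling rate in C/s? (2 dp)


G = (1526-140)/0.42 = 3300.0 C/mm
CR = 3300.0 * 1917 = 6326100.0 C/s


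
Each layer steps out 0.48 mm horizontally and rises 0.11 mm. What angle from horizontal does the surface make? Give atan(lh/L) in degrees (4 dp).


angle = atan(0.11/0.48) = 12.9074 degrees


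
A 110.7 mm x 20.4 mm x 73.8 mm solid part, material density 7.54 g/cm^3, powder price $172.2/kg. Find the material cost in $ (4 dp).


V = 110.7 * 20.4 * 73.8 = 166661.064 mm^3 = 166.661064 cm^3
Mass = 166.661064 * 7.54 / 1000 = 1.25662442 kg
Cost = 1.25662442 * 172.2 = 216.3907 $


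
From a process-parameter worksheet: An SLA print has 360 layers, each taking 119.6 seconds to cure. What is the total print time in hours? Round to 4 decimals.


t = 360 * 119.6 / 3600 = 11.96 hrs


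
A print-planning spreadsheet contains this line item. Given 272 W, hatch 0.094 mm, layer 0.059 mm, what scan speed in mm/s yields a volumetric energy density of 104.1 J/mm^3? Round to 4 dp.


v = 272 / (104.1*0.094*0.059) = 471.1273 mm/s


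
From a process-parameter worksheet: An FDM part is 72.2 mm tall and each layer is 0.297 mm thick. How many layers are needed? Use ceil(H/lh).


Layers = ceil(72.2/0.297) = 244


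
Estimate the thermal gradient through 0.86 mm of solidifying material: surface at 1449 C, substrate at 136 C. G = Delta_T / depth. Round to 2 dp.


G = (1449-136)/0.86 = 1526.74 C/mm


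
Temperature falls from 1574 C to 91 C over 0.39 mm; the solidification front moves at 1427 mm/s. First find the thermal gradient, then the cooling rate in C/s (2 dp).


G = (1574-91)/0.39 = 3802.56410256 C/mm
CR = 3802.56410256 * 1427 = 5426258.97 C/s


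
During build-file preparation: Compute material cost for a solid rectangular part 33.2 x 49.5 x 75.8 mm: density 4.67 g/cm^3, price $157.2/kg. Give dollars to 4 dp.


V = 33.2 * 49.5 * 75.8 = 124569.72 mm^3 = 124.56972 cm^3
Mass = 124.56972 * 4.67 / 1000 = 0.58174059 kg
Cost = 0.58174059 * 157.2 = 91.4496 $


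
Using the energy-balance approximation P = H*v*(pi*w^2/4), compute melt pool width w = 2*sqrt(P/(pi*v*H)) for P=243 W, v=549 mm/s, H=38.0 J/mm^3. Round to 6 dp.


w = 2*sqrt(243/(pi*549*38.0)) = 0.121781 mm


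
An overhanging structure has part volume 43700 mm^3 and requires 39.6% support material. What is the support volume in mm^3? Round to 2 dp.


V_support = 43700 * 0.396 = 17305.2 mm^3


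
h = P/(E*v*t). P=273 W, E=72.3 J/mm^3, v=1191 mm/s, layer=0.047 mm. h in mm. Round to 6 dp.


h = 273 / (72.3*1191*0.047) = 0.067455 mm


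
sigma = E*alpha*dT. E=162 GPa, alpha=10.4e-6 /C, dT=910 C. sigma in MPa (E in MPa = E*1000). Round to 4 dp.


sigma = 162*1000 * 10.4e-6 * 910 = 1533.168 MPa


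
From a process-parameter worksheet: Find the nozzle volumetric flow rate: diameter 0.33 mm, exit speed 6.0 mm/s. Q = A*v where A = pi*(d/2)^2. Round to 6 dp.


A = pi*(0.33/2)^2 = 0.08552986 mm^2
Q = 0.08552986 * 6.0 = 0.513179 mm^3/s


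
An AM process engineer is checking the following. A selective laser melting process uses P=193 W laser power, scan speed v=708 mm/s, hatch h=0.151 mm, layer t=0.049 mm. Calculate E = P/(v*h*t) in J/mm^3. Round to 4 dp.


E = 193 / (708*0.151*0.049) = 36.8427 J/mm^3
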